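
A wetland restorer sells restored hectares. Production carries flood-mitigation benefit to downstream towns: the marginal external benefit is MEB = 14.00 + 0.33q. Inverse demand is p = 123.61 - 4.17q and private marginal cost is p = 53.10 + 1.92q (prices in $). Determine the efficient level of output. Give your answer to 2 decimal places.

Social marginal cost = private MC − MEB = 39.10 + 1.59q.
Set SMC = demand: 39.10 + 1.59q = 123.61 - 4.17q → q* = 14.6719.

q* = 14.67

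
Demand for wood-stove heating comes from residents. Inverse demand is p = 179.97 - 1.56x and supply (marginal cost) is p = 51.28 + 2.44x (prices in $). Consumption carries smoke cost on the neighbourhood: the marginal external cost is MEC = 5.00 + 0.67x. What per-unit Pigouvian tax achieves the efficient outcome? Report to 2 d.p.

tax = $22.75 per unit

Social marginal benefit = demand − MEC = 174.97 - 2.23x.
Set SMB = MC: 174.97 - 2.23x = 51.28 + 2.44x → x* = 26.4861.
The Pigouvian tax equals MEC at x*: 5.00 + 0.67×26.4861 = 22.7457.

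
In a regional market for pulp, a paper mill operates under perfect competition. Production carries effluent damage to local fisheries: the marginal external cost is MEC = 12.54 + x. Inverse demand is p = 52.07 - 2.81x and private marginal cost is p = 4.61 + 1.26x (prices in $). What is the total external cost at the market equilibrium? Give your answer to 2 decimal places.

$214.22

Market equilibrium (private): 4.61 + 1.26x = 52.07 - 2.81x → x_m = 11.6609.
Total external cost = ∫₀^{x_m} (12.54 + 1.00x) dx = 12.54×11.6609 + ½×1.00×11.6609² = 214.2160.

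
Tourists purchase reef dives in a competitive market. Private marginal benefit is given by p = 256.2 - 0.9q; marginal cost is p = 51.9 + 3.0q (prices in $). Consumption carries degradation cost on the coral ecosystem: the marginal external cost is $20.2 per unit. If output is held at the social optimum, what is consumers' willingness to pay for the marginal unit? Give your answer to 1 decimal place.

P = $213.7

Social marginal benefit = demand − MEC = 236.0 - 0.9q.
Set SMB = MC: 236.0 - 0.9q = 51.9 + 3.0q → q* = 47.2051.
Consumer price on the demand curve at q*: 256.2 − 0.9×47.2051 = 213.7154.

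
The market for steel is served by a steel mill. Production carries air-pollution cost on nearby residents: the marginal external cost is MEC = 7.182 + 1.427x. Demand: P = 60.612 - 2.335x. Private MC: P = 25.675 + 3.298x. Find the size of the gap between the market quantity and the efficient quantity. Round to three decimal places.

2.271 units

Market equilibrium (private): 25.675 + 3.298x = 60.612 - 2.335x → x_m = 6.2022.
Social marginal cost = private MC + MEC = 32.857 + 4.725x.
Set SMC = demand: 32.857 + 4.725x = 60.612 - 2.335x → x* = 3.9313.
Gap = |6.2022 − 3.9313| = 2.2709.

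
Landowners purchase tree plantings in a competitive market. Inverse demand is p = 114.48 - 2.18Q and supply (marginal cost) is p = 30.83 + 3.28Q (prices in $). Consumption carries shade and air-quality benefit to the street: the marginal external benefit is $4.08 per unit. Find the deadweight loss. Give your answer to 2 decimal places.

Market equilibrium (private): 30.83 + 3.28Q = 114.48 - 2.18Q → Q_m = 15.3205.
Social marginal benefit = demand + MEB = 118.56 - 2.18Q.
Set SMB = MC: 118.56 - 2.18Q = 30.83 + 3.28Q → Q* = 16.0678.
Height of the DWL triangle at Q_m is SMB(Q_m) − MC(Q_m) = MEB(Q_m) = 4.0800.
DWL = ½ × 0.7473 × 4.0800 = 1.5245.

DWL = $1.52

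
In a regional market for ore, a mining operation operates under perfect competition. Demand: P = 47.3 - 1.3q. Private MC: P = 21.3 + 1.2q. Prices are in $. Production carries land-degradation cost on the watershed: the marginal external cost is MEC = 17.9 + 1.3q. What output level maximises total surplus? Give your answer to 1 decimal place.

q* = 2.1

Social marginal cost = private MC + MEC = 39.2 + 2.5q.
Set SMC = demand: 39.2 + 2.5q = 47.3 - 1.3q → q* = 2.1316.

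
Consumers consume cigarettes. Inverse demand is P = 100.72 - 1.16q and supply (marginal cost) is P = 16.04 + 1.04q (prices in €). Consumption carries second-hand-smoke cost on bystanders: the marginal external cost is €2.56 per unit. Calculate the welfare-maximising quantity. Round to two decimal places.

Social marginal benefit = demand − MEC = 98.16 - 1.16q.
Set SMB = MC: 98.16 - 1.16q = 16.04 + 1.04q → q* = 37.3273.

q* = 37.33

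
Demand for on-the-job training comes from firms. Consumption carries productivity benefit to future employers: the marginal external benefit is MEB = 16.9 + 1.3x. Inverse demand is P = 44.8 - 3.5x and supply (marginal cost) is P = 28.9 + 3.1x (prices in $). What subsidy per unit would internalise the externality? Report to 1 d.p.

subsidy = $24.9 per unit

Social marginal benefit = demand + MEB = 61.7 - 2.2x.
Set SMB = MC: 61.7 - 2.2x = 28.9 + 3.1x → x* = 6.1887.
The Pigouvian subsidy equals MEB at x*: 16.9 + 1.3×6.1887 = 24.9453.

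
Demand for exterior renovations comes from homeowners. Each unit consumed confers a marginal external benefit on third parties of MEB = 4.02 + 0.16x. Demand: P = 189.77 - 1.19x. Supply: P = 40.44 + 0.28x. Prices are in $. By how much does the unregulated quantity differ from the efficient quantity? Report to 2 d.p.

Market equilibrium (private): 40.44 + 0.28x = 189.77 - 1.19x → x_m = 101.5850.
Social marginal benefit = demand + MEB = 193.79 - 1.03x.
Set SMB = MC: 193.79 - 1.03x = 40.44 + 0.28x → x* = 117.0611.
Gap = |101.5850 − 117.0611| = 15.4761.

15.48 units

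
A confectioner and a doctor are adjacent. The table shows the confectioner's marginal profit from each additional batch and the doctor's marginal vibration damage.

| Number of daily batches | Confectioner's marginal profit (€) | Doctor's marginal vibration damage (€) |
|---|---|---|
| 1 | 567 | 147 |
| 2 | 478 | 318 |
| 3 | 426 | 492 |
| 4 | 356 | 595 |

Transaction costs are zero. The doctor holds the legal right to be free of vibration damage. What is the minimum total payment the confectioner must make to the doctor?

Efficient level: marginal profit ≥ marginal vibration damage through level 2, so k* = 2.
With the doctor holding the right, the confectioner must at least compensate total damage at k*: 147 + 318 = 465.

€465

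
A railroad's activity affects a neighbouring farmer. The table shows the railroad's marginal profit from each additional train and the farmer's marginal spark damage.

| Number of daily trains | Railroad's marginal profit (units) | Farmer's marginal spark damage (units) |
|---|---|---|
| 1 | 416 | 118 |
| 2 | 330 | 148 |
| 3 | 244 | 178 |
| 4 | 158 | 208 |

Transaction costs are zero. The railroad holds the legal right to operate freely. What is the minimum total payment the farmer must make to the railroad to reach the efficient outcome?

158

Left alone the railroad would choose level 4 (marginal profit stays positive).
Efficient level: k* = 3 (marginal profit ≥ marginal spark damage through 3).
The farmer must at least cover the railroad's forgone profit from cutting 4→3: 158 = 158.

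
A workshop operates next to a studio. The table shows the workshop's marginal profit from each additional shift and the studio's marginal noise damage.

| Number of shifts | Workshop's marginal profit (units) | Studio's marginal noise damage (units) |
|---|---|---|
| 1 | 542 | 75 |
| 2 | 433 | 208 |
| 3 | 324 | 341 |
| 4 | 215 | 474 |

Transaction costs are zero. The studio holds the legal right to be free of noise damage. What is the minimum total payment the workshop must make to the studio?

283

Efficient level: marginal profit ≥ marginal noise damage through level 2, so k* = 2.
With the studio holding the right, the workshop must at least compensate total damage at k*: 75 + 208 = 283.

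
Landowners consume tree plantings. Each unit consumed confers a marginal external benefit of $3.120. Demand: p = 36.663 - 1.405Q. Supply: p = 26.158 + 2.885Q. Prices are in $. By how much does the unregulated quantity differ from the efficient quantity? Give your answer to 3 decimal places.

0.727 units

Market equilibrium (private): 26.158 + 2.885Q = 36.663 - 1.405Q → Q_m = 2.4487.
Social marginal benefit = demand + MEB = 39.783 - 1.405Q.
Set SMB = MC: 39.783 - 1.405Q = 26.158 + 2.885Q → Q* = 3.1760.
Gap = |2.4487 − 3.1760| = 0.7273.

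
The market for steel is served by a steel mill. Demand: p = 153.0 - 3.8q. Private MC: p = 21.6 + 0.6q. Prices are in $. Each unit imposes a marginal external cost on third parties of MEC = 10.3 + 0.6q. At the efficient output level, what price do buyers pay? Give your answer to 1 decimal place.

Social marginal cost = private MC + MEC = 31.9 + 1.2q.
Set SMC = demand: 31.9 + 1.2q = 153.0 - 3.8q → q* = 24.2200.
Consumer price on the demand curve at q*: 153.0 − 3.8×24.2200 = 60.9640.

P = $61.0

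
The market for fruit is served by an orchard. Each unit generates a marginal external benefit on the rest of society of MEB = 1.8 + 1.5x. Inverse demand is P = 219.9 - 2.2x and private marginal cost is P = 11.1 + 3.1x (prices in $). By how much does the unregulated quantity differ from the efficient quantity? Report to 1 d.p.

16.0 units

Market equilibrium (private): 11.1 + 3.1x = 219.9 - 2.2x → x_m = 39.3962.
Social marginal cost = private MC − MEB = 9.3 + 1.6x.
Set SMC = demand: 9.3 + 1.6x = 219.9 - 2.2x → x* = 55.4211.
Gap = |39.3962 − 55.4211| = 16.0249.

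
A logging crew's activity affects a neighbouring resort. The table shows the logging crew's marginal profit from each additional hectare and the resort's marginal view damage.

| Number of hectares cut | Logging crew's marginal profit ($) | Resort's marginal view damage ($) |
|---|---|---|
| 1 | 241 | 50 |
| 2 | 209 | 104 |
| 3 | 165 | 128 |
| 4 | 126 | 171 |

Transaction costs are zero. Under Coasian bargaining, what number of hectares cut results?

Bargaining reaches the level where marginal profit last exceeds marginal view damage.
That holds through level 3 (165 ≥ 128) but not at 4 (126 < 171).

3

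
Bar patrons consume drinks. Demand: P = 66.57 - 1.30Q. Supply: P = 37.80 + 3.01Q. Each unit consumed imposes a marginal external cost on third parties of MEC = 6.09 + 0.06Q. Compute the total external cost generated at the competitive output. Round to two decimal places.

Market equilibrium (private): 37.80 + 3.01Q = 66.57 - 1.30Q → Q_m = 6.6752.
Total external cost = ∫₀^{Q_m} (6.09 + 0.06Q) dQ = 6.09×6.6752 + ½×0.06×6.6752² = 41.9887.

41.99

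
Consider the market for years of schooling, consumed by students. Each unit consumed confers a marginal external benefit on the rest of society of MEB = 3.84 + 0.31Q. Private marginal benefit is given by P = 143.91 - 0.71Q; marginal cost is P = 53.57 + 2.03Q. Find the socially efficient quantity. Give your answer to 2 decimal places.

Social marginal benefit = demand + MEB = 147.75 - 0.40Q.
Set SMB = MC: 147.75 - 0.40Q = 53.57 + 2.03Q → Q* = 38.7572.

Q* = 38.76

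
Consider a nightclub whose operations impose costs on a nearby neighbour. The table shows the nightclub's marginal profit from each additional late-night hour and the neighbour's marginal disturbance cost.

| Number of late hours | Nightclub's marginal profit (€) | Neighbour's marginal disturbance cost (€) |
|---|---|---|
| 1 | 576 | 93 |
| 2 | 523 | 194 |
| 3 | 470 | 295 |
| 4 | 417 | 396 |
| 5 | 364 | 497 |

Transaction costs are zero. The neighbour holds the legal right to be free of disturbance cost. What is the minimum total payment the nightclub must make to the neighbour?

Efficient level: marginal profit ≥ marginal disturbance cost through level 4, so k* = 4.
With the neighbour holding the right, the nightclub must at least compensate total damage at k*: 93 + 194 + 295 + 396 = 978.

€978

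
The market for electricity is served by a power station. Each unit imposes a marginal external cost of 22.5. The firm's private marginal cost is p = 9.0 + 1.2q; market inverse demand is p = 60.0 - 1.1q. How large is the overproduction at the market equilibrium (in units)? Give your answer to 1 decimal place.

Market equilibrium (private): 9.0 + 1.2q = 60.0 - 1.1q → q_m = 22.1739.
Social marginal cost = private MC + MEC = 31.5 + 1.2q.
Set SMC = demand: 31.5 + 1.2q = 60.0 - 1.1q → q* = 12.3913.
Gap = |22.1739 − 12.3913| = 9.7826.

9.8 units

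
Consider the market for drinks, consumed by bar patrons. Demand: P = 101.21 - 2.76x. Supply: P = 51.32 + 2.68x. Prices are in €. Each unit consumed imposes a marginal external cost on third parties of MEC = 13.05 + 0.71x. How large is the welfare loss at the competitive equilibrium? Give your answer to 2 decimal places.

DWL = €31.11

Market equilibrium (private): 51.32 + 2.68x = 101.21 - 2.76x → x_m = 9.1710.
Social marginal benefit = demand − MEC = 88.16 - 3.47x.
Set SMB = MC: 88.16 - 3.47x = 51.32 + 2.68x → x* = 5.9902.
The welfare-loss triangle has base |x_m − x*| and height MEC(x_m) (the vertical gap between SMB and MC is zero at x* and MEC at x_m).
DWL = ½ × 3.1808 × 19.5614 = 31.1105.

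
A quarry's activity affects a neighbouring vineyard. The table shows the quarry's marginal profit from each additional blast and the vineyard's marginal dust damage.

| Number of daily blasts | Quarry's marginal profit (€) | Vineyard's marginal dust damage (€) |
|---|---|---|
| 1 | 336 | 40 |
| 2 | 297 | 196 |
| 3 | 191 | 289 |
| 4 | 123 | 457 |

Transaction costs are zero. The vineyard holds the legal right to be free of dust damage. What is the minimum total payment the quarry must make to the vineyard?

€236

Efficient level: marginal profit ≥ marginal dust damage through level 2, so k* = 2.
With the vineyard holding the right, the quarry must at least compensate total damage at k*: 40 + 196 = 236.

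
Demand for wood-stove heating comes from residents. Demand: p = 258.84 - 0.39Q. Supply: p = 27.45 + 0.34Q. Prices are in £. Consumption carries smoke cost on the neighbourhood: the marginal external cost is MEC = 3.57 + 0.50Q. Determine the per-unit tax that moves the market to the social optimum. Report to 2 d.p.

tax = £96.18 per unit

Social marginal benefit = demand − MEC = 255.27 - 0.89Q.
Set SMB = MC: 255.27 - 0.89Q = 27.45 + 0.34Q → Q* = 185.2195.
The Pigouvian tax equals MEC at Q*: 3.57 + 0.50×185.2195 = 96.1798.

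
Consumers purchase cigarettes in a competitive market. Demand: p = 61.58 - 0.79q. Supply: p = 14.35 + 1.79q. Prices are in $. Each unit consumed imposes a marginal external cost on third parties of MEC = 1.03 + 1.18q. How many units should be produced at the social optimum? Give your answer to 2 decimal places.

Social marginal benefit = demand − MEC = 60.55 - 1.97q.
Set SMB = MC: 60.55 - 1.97q = 14.35 + 1.79q → q* = 12.2872.

q* = 12.29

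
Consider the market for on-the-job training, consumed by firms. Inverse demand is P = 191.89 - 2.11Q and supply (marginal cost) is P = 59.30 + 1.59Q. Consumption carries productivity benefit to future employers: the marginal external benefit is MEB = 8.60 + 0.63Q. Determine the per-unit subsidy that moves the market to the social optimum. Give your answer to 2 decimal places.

Social marginal benefit = demand + MEB = 200.49 - 1.48Q.
Set SMB = MC: 200.49 - 1.48Q = 59.30 + 1.59Q → Q* = 45.9902.
The Pigouvian subsidy equals MEB at Q*: 8.60 + 0.63×45.9902 = 37.5738.

subsidy = 37.57 per unit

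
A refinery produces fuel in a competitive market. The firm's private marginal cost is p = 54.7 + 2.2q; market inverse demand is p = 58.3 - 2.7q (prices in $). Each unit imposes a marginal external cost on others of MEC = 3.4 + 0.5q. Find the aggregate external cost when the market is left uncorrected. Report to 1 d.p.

$2.6

Market equilibrium (private): 54.7 + 2.2q = 58.3 - 2.7q → q_m = 0.7347.
Total external cost = ∫₀^{q_m} (3.4 + 0.5q) dq = 3.4×0.7347 + ½×0.5×0.7347² = 2.6329.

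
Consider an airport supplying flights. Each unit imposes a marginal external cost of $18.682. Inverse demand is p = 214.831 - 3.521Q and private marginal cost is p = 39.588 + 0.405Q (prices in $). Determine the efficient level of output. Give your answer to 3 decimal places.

Q* = 39.878

Social marginal cost = private MC + MEC = 58.270 + 0.405Q.
Set SMC = demand: 58.270 + 0.405Q = 214.831 - 3.521Q → Q* = 39.8780.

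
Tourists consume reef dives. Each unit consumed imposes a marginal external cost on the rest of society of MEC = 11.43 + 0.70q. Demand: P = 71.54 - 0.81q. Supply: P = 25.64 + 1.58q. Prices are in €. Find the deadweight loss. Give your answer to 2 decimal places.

DWL = €100.11

Market equilibrium (private): 25.64 + 1.58q = 71.54 - 0.81q → q_m = 19.2050.
Social marginal benefit = demand − MEC = 60.11 - 1.51q.
Set SMB = MC: 60.11 - 1.51q = 25.64 + 1.58q → q* = 11.1553.
Height of the DWL triangle at q_m is MC(q_m) − SMB(q_m) = MEC(q_m) = 24.8735.
DWL = ½ × 8.0497 × 24.8735 = 100.1121.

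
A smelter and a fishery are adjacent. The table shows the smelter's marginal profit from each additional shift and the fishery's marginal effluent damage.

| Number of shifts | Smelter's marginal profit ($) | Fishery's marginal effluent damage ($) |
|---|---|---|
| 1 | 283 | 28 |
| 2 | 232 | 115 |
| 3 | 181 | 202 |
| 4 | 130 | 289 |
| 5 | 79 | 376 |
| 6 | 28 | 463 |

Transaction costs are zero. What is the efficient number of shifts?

2

Bargaining reaches the level where marginal profit last exceeds marginal effluent damage.
That holds through level 2 (232 ≥ 115) but not at 3 (181 < 202).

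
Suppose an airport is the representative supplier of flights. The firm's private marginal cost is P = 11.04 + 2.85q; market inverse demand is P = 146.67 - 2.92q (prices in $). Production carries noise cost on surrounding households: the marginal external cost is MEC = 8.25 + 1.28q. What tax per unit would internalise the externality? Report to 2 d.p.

tax = $31.38 per unit

Social marginal cost = private MC + MEC = 19.29 + 4.13q.
Set SMC = demand: 19.29 + 4.13q = 146.67 - 2.92q → q* = 18.0681.
The Pigouvian tax equals MEC at q*: 8.25 + 1.28×18.0681 = 31.3772.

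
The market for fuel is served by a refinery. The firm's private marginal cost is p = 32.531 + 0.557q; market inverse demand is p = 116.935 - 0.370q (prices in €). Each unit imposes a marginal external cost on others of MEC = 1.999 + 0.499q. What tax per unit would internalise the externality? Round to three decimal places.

tax = €30.835 per unit

Social marginal cost = private MC + MEC = 34.530 + 1.056q.
Set SMC = demand: 34.530 + 1.056q = 116.935 - 0.370q → q* = 57.7875.
The Pigouvian tax equals MEC at q*: 1.999 + 0.499×57.7875 = 30.8350.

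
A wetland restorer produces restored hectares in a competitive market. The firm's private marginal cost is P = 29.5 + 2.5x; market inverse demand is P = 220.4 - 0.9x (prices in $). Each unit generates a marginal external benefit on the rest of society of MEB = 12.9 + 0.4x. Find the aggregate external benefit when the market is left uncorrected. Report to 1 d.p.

$1354.8

Market equilibrium (private): 29.5 + 2.5x = 220.4 - 0.9x → x_m = 56.1471.
Total external benefit = ∫₀^{x_m} (12.9 + 0.4x) dx = 12.9×56.1471 + ½×0.4×56.1471² = 1354.7970.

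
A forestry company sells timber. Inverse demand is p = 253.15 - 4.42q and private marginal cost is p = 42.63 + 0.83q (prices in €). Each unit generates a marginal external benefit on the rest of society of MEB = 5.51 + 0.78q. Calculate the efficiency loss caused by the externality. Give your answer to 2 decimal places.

DWL = €151.38

Market equilibrium (private): 42.63 + 0.83q = 253.15 - 4.42q → q_m = 40.0990.
Social marginal cost = private MC − MEB = 37.12 + 0.05q.
Set SMC = demand: 37.12 + 0.05q = 253.15 - 4.42q → q* = 48.3289.
The welfare-loss triangle has base |q_m − q*| and height MEB(q_m) (the vertical gap between SMC and demand is zero at q* and MEB at q_m).
DWL = ½ × 8.2299 × 36.7873 = 151.3779.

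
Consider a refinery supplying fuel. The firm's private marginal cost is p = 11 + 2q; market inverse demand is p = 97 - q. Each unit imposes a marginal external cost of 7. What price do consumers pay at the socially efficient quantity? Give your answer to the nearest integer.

P = 71

Social marginal cost = private MC + MEC = 18 + 2q.
Set SMC = demand: 18 + 2q = 97 - q → q* = 26.3333.
Consumer price on the demand curve at q*: 97 − 1×26.3333 = 70.6667.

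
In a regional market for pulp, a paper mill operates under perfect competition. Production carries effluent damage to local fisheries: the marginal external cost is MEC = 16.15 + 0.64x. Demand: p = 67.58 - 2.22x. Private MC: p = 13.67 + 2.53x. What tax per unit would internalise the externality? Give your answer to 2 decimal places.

Social marginal cost = private MC + MEC = 29.82 + 3.17x.
Set SMC = demand: 29.82 + 3.17x = 67.58 - 2.22x → x* = 7.0056.
The Pigouvian tax equals MEC at x*: 16.15 + 0.64×7.0056 = 20.6336.

tax = 20.63 per unit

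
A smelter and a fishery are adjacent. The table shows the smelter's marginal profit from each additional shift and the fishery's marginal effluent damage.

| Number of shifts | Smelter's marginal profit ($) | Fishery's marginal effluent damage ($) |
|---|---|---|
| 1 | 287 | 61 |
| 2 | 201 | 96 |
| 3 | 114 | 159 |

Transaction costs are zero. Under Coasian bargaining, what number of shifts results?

2

Bargaining reaches the level where marginal profit last exceeds marginal effluent damage.
That holds through level 2 (201 ≥ 96) but not at 3 (114 < 159).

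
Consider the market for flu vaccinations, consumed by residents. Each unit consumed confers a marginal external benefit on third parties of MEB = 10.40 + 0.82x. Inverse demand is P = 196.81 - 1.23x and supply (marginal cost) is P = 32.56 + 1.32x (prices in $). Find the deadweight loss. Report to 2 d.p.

Market equilibrium (private): 32.56 + 1.32x = 196.81 - 1.23x → x_m = 64.4118.
Social marginal benefit = demand + MEB = 207.21 - 0.41x.
Set SMB = MC: 207.21 - 0.41x = 32.56 + 1.32x → x* = 100.9538.
Between x* and x_m the wedge SMB − MC runs linearly from 0 to MEB(x_m), so the loss is a triangle.
DWL = ½ × 36.5420 × 63.2176 = 1155.0488.

DWL = $1155.05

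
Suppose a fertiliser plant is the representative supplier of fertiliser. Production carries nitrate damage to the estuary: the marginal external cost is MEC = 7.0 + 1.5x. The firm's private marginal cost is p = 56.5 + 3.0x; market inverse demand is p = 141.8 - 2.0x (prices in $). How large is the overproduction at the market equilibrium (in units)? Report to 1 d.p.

Market equilibrium (private): 56.5 + 3.0x = 141.8 - 2.0x → x_m = 17.0600.
Social marginal cost = private MC + MEC = 63.5 + 4.5x.
Set SMC = demand: 63.5 + 4.5x = 141.8 - 2.0x → x* = 12.0462.
Gap = |17.0600 − 12.0462| = 5.0138.

5.0 units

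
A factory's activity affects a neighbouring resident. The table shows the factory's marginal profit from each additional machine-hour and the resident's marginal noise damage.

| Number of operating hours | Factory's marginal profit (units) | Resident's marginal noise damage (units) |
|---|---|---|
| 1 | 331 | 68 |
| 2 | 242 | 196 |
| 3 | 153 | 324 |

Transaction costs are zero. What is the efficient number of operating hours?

Bargaining reaches the level where marginal profit last exceeds marginal noise damage.
That holds through level 2 (242 ≥ 196) but not at 3 (153 < 324).

2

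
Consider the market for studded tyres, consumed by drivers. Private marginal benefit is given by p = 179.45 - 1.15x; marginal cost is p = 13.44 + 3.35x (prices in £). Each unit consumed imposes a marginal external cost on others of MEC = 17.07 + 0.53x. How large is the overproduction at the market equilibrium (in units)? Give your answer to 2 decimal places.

7.28 units

Market equilibrium (private): 13.44 + 3.35x = 179.45 - 1.15x → x_m = 36.8911.
Social marginal benefit = demand − MEC = 162.38 - 1.68x.
Set SMB = MC: 162.38 - 1.68x = 13.44 + 3.35x → x* = 29.6103.
Gap = |36.8911 − 29.6103| = 7.2808.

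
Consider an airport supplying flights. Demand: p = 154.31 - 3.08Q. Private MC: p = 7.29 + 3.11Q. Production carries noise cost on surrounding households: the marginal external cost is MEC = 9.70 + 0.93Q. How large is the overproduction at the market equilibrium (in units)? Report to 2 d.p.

Market equilibrium (private): 7.29 + 3.11Q = 154.31 - 3.08Q → Q_m = 23.7512.
Social marginal cost = private MC + MEC = 16.99 + 4.04Q.
Set SMC = demand: 16.99 + 4.04Q = 154.31 - 3.08Q → Q* = 19.2865.
Gap = |23.7512 − 19.2865| = 4.4647.

4.46 units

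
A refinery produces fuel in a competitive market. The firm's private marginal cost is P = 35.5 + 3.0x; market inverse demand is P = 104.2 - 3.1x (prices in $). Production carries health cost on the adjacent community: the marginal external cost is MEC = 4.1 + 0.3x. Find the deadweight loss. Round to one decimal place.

DWL = $4.4

Market equilibrium (private): 35.5 + 3.0x = 104.2 - 3.1x → x_m = 11.2623.
Social marginal cost = private MC + MEC = 39.6 + 3.3x.
Set SMC = demand: 39.6 + 3.3x = 104.2 - 3.1x → x* = 10.0938.
The loss is the area between SMC and demand from x* to x_m; with linear curves that's a triangle of height MEC(x_m).
DWL = ½ × 1.1685 × 7.4787 = 4.3694.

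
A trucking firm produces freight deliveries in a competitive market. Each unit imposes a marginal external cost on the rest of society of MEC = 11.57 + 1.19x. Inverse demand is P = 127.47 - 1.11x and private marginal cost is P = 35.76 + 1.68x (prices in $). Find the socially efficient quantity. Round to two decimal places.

Social marginal cost = private MC + MEC = 47.33 + 2.87x.
Set SMC = demand: 47.33 + 2.87x = 127.47 - 1.11x → x* = 20.1357.

x* = 20.14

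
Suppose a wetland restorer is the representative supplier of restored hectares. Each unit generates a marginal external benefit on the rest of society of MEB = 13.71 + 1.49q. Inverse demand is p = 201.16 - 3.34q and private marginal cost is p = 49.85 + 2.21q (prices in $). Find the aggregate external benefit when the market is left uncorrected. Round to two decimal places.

Market equilibrium (private): 49.85 + 2.21q = 201.16 - 3.34q → q_m = 27.2631.
Total external benefit = ∫₀^{q_m} (13.71 + 1.49q) dq = 13.71×27.2631 + ½×1.49×27.2631² = 927.5182.

$927.52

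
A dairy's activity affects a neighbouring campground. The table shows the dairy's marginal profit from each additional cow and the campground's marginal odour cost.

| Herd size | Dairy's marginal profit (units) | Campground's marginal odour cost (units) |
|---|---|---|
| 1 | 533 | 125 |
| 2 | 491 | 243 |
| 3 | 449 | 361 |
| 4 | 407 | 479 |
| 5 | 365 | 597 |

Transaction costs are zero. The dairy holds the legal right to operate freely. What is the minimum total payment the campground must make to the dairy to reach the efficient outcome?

772

Left alone the dairy would choose level 5 (marginal profit stays positive).
Efficient level: k* = 3 (marginal profit ≥ marginal odour cost through 3).
The campground must at least cover the dairy's forgone profit from cutting 5→3: 407 + 365 = 772.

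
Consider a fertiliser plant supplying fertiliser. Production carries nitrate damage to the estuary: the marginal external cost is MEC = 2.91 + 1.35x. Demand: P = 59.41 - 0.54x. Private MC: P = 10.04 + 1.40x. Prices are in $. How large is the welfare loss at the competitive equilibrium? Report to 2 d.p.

Market equilibrium (private): 10.04 + 1.40x = 59.41 - 0.54x → x_m = 25.4485.
Social marginal cost = private MC + MEC = 12.95 + 2.75x.
Set SMC = demand: 12.95 + 2.75x = 59.41 - 0.54x → x* = 14.1216.
The loss is the area between SMC and demand from x* to x_m; with linear curves that's a triangle of height MEC(x_m).
DWL = ½ × 11.3269 × 37.2654 = 211.0507.

DWL = $211.05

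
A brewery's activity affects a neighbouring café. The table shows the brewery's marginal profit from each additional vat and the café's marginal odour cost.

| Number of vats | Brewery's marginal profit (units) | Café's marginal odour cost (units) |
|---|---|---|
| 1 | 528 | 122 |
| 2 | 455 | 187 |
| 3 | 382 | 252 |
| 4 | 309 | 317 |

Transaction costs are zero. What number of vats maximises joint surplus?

Bargaining reaches the level where marginal profit last exceeds marginal odour cost.
That holds through level 3 (382 ≥ 252) but not at 4 (309 < 317).

3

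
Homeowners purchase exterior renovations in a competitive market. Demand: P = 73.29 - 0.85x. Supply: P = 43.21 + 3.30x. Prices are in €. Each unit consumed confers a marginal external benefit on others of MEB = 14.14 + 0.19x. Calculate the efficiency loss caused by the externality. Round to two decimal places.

Market equilibrium (private): 43.21 + 3.30x = 73.29 - 0.85x → x_m = 7.2482.
Social marginal benefit = demand + MEB = 87.43 - 0.66x.
Set SMB = MC: 87.43 - 0.66x = 43.21 + 3.30x → x* = 11.1667.
Height of the DWL triangle at x_m is SMB(x_m) − MC(x_m) = MEB(x_m) = 15.5172.
DWL = ½ × 3.9185 × 15.5172 = 30.4021.

DWL = €30.40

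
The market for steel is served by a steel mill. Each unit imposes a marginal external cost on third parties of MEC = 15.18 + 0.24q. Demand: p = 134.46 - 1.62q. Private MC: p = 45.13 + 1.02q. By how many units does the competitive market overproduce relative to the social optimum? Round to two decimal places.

8.09 units

Market equilibrium (private): 45.13 + 1.02q = 134.46 - 1.62q → q_m = 33.8371.
Social marginal cost = private MC + MEC = 60.31 + 1.26q.
Set SMC = demand: 60.31 + 1.26q = 134.46 - 1.62q → q* = 25.7465.
Gap = |33.8371 − 25.7465| = 8.0906.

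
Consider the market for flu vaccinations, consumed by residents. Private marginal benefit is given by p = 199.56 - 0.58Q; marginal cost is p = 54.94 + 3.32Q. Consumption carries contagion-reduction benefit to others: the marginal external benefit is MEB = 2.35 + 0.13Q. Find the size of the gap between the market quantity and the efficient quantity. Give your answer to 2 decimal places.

1.90 units

Market equilibrium (private): 54.94 + 3.32Q = 199.56 - 0.58Q → Q_m = 37.0821.
Social marginal benefit = demand + MEB = 201.91 - 0.45Q.
Set SMB = MC: 201.91 - 0.45Q = 54.94 + 3.32Q → Q* = 38.9841.
Gap = |37.0821 − 38.9841| = 1.9020.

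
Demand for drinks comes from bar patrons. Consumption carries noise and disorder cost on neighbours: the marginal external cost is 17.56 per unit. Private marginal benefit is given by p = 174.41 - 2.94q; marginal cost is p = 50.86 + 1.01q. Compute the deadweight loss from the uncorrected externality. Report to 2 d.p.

DWL = 39.03

Market equilibrium (private): 50.86 + 1.01q = 174.41 - 2.94q → q_m = 31.2785.
Social marginal benefit = demand − MEC = 156.85 - 2.94q.
Set SMB = MC: 156.85 - 2.94q = 50.86 + 1.01q → q* = 26.8329.
Between q* and q_m the wedge MC − SMB runs linearly from 0 to MEC(q_m), so the loss is a triangle.
DWL = ½ × 4.4456 × 17.5600 = 39.0324.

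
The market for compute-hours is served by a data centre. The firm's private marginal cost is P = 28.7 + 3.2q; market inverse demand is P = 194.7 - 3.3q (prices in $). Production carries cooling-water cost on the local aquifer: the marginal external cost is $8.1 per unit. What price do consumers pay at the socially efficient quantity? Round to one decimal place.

P = $114.5

Social marginal cost = private MC + MEC = 36.8 + 3.2q.
Set SMC = demand: 36.8 + 3.2q = 194.7 - 3.3q → q* = 24.2923.
Consumer price on the demand curve at q*: 194.7 − 3.3×24.2923 = 114.5354.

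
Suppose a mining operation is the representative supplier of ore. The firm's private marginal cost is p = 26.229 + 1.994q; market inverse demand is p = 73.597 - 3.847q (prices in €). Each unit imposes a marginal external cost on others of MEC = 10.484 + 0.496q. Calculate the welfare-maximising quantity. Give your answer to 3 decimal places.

q* = 5.820

Social marginal cost = private MC + MEC = 36.713 + 2.490q.
Set SMC = demand: 36.713 + 2.490q = 73.597 - 3.847q → q* = 5.8204.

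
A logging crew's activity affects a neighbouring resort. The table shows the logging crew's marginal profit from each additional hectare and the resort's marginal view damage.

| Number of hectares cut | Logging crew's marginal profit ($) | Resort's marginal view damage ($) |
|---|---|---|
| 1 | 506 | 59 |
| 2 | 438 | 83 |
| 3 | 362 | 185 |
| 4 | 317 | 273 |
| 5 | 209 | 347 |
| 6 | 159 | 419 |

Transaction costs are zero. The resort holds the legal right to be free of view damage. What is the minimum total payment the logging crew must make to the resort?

Efficient level: marginal profit ≥ marginal view damage through level 4, so k* = 4.
With the resort holding the right, the logging crew must at least compensate total damage at k*: 59 + 83 + 185 + 273 = 600.

$600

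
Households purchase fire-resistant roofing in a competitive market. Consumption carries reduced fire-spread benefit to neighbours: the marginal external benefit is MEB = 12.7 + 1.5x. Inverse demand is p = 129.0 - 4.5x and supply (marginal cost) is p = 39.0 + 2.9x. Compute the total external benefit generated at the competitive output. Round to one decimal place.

265.4

Market equilibrium (private): 39.0 + 2.9x = 129.0 - 4.5x → x_m = 12.1622.
Total external benefit = ∫₀^{x_m} (12.7 + 1.5x) dx = 12.7×12.1622 + ½×1.5×12.1622² = 265.3993.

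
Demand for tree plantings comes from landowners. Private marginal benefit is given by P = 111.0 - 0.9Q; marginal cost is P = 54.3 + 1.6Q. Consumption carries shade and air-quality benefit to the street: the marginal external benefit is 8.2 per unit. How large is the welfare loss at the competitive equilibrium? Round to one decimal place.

Market equilibrium (private): 54.3 + 1.6Q = 111.0 - 0.9Q → Q_m = 22.6800.
Social marginal benefit = demand + MEB = 119.2 - 0.9Q.
Set SMB = MC: 119.2 - 0.9Q = 54.3 + 1.6Q → Q* = 25.9600.
The welfare-loss triangle has base |Q_m − Q*| and height MEB(Q_m) (the vertical gap between SMB and MC is zero at Q* and MEB at Q_m).
DWL = ½ × 3.2800 × 8.2000 = 13.4480.

DWL = 13.4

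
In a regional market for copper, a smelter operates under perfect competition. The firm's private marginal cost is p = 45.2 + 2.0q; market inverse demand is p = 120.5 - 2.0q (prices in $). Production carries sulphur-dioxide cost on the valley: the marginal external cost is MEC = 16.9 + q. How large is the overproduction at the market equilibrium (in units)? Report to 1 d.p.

Market equilibrium (private): 45.2 + 2.0q = 120.5 - 2.0q → q_m = 18.8250.
Social marginal cost = private MC + MEC = 62.1 + 3.0q.
Set SMC = demand: 62.1 + 3.0q = 120.5 - 2.0q → q* = 11.6800.
Gap = |18.8250 − 11.6800| = 7.1450.

7.1 units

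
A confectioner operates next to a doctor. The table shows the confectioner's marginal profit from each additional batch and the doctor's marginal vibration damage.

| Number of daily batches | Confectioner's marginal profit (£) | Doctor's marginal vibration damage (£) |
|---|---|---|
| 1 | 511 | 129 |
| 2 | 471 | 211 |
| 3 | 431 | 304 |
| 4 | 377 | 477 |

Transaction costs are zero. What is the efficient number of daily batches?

Bargaining reaches the level where marginal profit last exceeds marginal vibration damage.
That holds through level 3 (431 ≥ 304) but not at 4 (377 < 477).

3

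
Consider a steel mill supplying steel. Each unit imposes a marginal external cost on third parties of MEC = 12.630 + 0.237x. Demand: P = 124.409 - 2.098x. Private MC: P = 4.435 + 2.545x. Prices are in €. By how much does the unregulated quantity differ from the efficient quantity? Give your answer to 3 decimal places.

3.843 units

Market equilibrium (private): 4.435 + 2.545x = 124.409 - 2.098x → x_m = 25.8398.
Social marginal cost = private MC + MEC = 17.065 + 2.782x.
Set SMC = demand: 17.065 + 2.782x = 124.409 - 2.098x → x* = 21.9967.
Gap = |25.8398 − 21.9967| = 3.8431.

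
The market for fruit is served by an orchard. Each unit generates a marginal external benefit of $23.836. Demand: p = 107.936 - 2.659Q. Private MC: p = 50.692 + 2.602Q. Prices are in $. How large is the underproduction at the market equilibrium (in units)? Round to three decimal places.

Market equilibrium (private): 50.692 + 2.602Q = 107.936 - 2.659Q → Q_m = 10.8808.
Social marginal cost = private MC − MEB = 26.856 + 2.602Q.
Set SMC = demand: 26.856 + 2.602Q = 107.936 - 2.659Q → Q* = 15.4115.
Gap = |10.8808 − 15.4115| = 4.5307.

4.531 units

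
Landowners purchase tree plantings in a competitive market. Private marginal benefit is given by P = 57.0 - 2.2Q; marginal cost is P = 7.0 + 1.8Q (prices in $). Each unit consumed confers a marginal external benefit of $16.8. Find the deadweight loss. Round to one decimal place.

Market equilibrium (private): 7.0 + 1.8Q = 57.0 - 2.2Q → Q_m = 12.5000.
Social marginal benefit = demand + MEB = 73.8 - 2.2Q.
Set SMB = MC: 73.8 - 2.2Q = 7.0 + 1.8Q → Q* = 16.7000.
Between Q* and Q_m the wedge SMB − MC runs linearly from 0 to MEB(Q_m), so the loss is a triangle.
DWL = ½ × 4.2000 × 16.8000 = 35.2800.

DWL = $35.3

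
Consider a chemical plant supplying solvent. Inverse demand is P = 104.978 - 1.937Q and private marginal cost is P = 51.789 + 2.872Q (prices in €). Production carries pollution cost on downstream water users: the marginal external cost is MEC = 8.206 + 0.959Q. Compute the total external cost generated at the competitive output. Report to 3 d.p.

€149.418

Market equilibrium (private): 51.789 + 2.872Q = 104.978 - 1.937Q → Q_m = 11.0603.
Total external cost = ∫₀^{Q_m} (8.206 + 0.959Q) dQ = 8.206×11.0603 + ½×0.959×11.0603² = 149.4182.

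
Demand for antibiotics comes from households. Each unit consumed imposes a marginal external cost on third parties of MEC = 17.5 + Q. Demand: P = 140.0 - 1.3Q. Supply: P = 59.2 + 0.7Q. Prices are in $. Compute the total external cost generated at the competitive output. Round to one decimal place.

$1523.1

Market equilibrium (private): 59.2 + 0.7Q = 140.0 - 1.3Q → Q_m = 40.4000.
Total external cost = ∫₀^{Q_m} (17.5 + 1.0Q) dQ = 17.5×40.4000 + ½×1.0×40.4000² = 1523.0800.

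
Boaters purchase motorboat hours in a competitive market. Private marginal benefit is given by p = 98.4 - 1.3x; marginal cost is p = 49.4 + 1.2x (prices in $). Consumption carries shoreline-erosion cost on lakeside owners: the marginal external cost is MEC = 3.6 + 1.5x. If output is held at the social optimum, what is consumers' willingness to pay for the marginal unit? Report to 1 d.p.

Social marginal benefit = demand − MEC = 94.8 - 2.8x.
Set SMB = MC: 94.8 - 2.8x = 49.4 + 1.2x → x* = 11.3500.
Consumer price on the demand curve at x*: 98.4 − 1.3×11.3500 = 83.6450.

P = $83.6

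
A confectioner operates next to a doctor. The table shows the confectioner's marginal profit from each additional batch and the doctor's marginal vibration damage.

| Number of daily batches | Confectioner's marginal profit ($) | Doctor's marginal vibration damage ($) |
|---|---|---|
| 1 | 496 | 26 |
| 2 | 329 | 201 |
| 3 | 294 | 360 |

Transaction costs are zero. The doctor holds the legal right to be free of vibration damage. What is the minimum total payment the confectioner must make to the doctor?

Efficient level: marginal profit ≥ marginal vibration damage through level 2, so k* = 2.
With the doctor holding the right, the confectioner must at least compensate total damage at k*: 26 + 201 = 227.

$227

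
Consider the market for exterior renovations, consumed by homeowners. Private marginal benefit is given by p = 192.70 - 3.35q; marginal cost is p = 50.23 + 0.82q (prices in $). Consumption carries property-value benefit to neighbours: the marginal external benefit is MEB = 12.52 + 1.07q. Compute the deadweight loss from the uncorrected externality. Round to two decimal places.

DWL = $388.48

Market equilibrium (private): 50.23 + 0.82q = 192.70 - 3.35q → q_m = 34.1655.
Social marginal benefit = demand + MEB = 205.22 - 2.28q.
Set SMB = MC: 205.22 - 2.28q = 50.23 + 0.82q → q* = 49.9968.
Between q* and q_m the wedge SMB − MC runs linearly from 0 to MEB(q_m), so the loss is a triangle.
DWL = ½ × 15.8313 × 49.0771 = 388.4771.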